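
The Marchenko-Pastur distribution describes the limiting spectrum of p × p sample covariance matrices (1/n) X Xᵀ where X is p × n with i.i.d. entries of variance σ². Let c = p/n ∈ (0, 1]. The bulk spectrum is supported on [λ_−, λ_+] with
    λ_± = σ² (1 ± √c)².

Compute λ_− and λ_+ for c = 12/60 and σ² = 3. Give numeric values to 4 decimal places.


c = 12/60 = 0.200000; √c = 0.447214.
λ_− = σ² (1 − √c)² = 3 · (1 − 0.447214)² = 3 · (0.552786)² = 0.916718.
λ_+ = σ² (1 + √c)² = 3 · (1 + 0.447214)² = 3 · (1.447214)² = 6.283282.

Rounded to 4 decimal places: λ_− ≈ 0.9167, λ_+ ≈ 6.2833.


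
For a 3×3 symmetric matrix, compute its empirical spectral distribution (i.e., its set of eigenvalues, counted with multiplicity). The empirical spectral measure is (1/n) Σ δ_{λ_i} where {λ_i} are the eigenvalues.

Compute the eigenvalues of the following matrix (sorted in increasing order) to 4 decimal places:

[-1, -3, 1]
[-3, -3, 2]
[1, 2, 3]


Since M is real symmetric, all three eigenvalues are real; they are the roots of det(λI − M) = λ³ − (tr M) λ² + s λ − det M, where s is the sum of the principal 2×2 minors.
tr M = -1 + (-3) + 3 = -1.
s = ((-1)·(-3) − (-3)²) + ((-1)·3 − 1²) + ((-3)·3 − 2²) = -6 + (-4) + (-13) = -23.
det M (expand along row 1) = (-1)·(-13) − (-3)·(-11) + 1·(-3) = -23.
Characteristic polynomial: λ³ + λ² − 23λ + 23 = 0.
Substitute λ = y + (tr M)/3 = y − 0.333333 to remove the quadratic term: y³ + p·y + q = 0 with p = s − (tr M)²/3 = -23.333333 and q = −2(tr M)³/27 + (tr M)·s/3 − det M = 30.740741.
Three real roots ⇒ use the trigonometric (Viète) form: r = 2√(−p/3) = 5.577734, φ = arccos(3q/(p·r)) = arccos(-0.708600) = 2.358308 rad.
y_k = r·cos(φ/3 − 2πk/3) for k = 0, 1, 2 gives y = 3.941273, 1.447419, -5.388693.
λ_k = y_k − 0.333333 gives λ = 3.6079, 1.1141, -5.7220 (check: the sum is -1.0000 = tr M).

Eigenvalues sorted in increasing order: [-5.7220, 1.1141, 3.6079].


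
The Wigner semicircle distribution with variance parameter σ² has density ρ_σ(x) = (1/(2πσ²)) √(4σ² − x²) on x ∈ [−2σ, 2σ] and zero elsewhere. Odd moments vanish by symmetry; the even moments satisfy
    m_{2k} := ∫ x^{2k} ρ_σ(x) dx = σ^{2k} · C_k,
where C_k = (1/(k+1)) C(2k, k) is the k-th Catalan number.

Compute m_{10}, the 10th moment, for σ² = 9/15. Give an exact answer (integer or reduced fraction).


By the scaled semicircle moment identity, m_{2k} = σ^{2k} · C_k with k = 5.
C_5 = (1/(k+1)) · C(2k, k) = (1/6) · C(10, 5) = (1/6) · 252 = 42.
σ^{2k} = (σ²)^k = (9/15)^5 = 243/3125.

Therefore m_{10} = σ^{10} · C_5 = (243/3125) · 42 = 10206/3125.


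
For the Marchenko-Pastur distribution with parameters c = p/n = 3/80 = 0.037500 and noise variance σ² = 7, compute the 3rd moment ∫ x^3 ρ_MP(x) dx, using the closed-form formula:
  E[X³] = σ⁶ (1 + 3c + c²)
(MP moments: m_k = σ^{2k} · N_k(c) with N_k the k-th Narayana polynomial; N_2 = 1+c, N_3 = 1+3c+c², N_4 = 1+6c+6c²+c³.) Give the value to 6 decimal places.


E[X³] = σ⁶ (1 + 3c + c²) (third MP moment). With σ² = 7 (so σ⁶ = 343) and c = 3/80 = 0.037500: E[X³] = 343 · (1 + 3·0.037500 + (0.037500)²) = 343 · 1.113906.

So E[X^3] = 382.069844.


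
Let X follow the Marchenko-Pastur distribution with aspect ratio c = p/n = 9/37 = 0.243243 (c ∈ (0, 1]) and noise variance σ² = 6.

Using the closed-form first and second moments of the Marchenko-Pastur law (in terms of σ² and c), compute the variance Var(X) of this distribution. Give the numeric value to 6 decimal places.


Recall the MP moments m_1 = E[X] = σ² and m_2 = E[X²] = σ⁴ (1 + c).
m_1 = E[X] = σ² = 6, so m_1² = 36.
m_2 = E[X²] = σ⁴ (1 + c) = 36 · (1 + 0.243243) = 36 · 1.243243 = 44.756757.
(Note m_2 − m_1² simplifies to c · σ⁴ = 0.243243 · 36.)

Var(X) = m_2 − m_1² = 44.756757 − 36 = 8.756757.


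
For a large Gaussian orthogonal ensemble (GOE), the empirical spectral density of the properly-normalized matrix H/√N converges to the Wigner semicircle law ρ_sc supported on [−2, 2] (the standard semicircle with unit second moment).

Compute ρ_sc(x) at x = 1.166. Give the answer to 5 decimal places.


ρ_sc(x) = (1/(2π)) √(4 − x²). With x = 1.166:
  4 − x² = 4 − (1.166)² = 4 − 1.359556 = 2.640444.
  √(4 − x²) = 1.624944.
  1/(2π) = 0.159155.
  ρ_sc(1.166) = 0.159155 · 1.624944 = 0.258618.

Rounded to 5 decimal places: ρ_sc(1.166) ≈ 0.25862.


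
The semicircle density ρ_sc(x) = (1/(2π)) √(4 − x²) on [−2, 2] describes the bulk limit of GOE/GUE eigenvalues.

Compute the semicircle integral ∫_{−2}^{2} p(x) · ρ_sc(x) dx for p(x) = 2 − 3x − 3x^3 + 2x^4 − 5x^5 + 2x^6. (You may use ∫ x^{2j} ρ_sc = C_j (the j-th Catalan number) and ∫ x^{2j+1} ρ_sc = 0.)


Write p(x) = Σ a_i x^i, split into monomials and integrate each against ρ_sc separately.
Using ∫ x^{2j} ρ_sc = C_j = (1/(j+1)) C(2j, j) (Catalan numbers) and ∫ x^{2j+1} ρ_sc = 0 (odd monomials vanish by symmetry):
  i = 0 (even): a_0 · C_{0} = 2 · 1 = 2
  i = 1 (odd): ∫ x^1 ρ_sc = 0 (vanishes)
  i = 3 (odd): ∫ x^3 ρ_sc = 0 (vanishes)
  i = 4 (even): a_4 · C_{2} = 2 · 2 = 4
  i = 5 (odd): ∫ x^5 ρ_sc = 0 (vanishes)
  i = 6 (even): a_6 · C_{3} = 2 · 5 = 10

Summing the contributions: ∫_{−2}^{2} p(x) ρ_sc(x) dx = 2 + 4 + 10 = 16.


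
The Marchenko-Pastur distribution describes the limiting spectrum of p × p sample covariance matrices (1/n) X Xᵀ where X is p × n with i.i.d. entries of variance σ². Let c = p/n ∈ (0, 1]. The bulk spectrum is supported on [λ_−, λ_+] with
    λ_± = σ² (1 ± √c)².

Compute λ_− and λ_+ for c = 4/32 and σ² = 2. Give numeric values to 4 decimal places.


c = 4/32 = 0.125000; √c = 0.353553.
λ_− = σ² (1 − √c)² = 2 · (1 − 0.353553)² = 2 · (0.646447)² = 0.835786.
λ_+ = σ² (1 + √c)² = 2 · (1 + 0.353553)² = 2 · (1.353553)² = 3.664214.

Rounded to 4 decimal places: λ_− ≈ 0.8358, λ_+ ≈ 3.6642.


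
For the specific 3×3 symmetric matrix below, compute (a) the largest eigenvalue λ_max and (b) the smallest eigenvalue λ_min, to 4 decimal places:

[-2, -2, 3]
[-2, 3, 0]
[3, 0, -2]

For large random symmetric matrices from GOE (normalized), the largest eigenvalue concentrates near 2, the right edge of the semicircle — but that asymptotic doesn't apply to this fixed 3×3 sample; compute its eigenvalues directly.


Since M is real symmetric, all three eigenvalues are real; they are the roots of det(λI − M) = λ³ − (tr M) λ² + s λ − det M, where s is the sum of the principal 2×2 minors.
tr M = -2 + 3 + (-2) = -1.
s = ((-2)·3 − (-2)²) + ((-2)·(-2) − 3²) + (3·(-2) − 0²) = -10 + (-5) + (-6) = -21.
det M (expand along row 1) = (-2)·(-6) − (-2)·4 + 3·(-9) = -7.
Characteristic polynomial: λ³ + λ² − 21λ + 7 = 0.
Substitute λ = y + (tr M)/3 = y − 0.333333 to remove the quadratic term: y³ + p·y + q = 0 with p = s − (tr M)²/3 = -21.333333 and q = −2(tr M)³/27 + (tr M)·s/3 − det M = 14.074074.
Three real roots ⇒ use the trigonometric (Viète) form: r = 2√(−p/3) = 5.333333, φ = arccos(3q/(p·r)) = arccos(-0.371094) = 1.950983 rad.
y_k = r·cos(φ/3 − 2πk/3) for k = 0, 1, 2 gives y = 4.244723, 0.674080, -4.918802.
λ_k = y_k − 0.333333 gives λ = 3.9114, 0.3407, -5.2521 (check: the sum is -1.0000 = tr M).

Hence λ_max = 3.9114 and λ_min = -5.2521.


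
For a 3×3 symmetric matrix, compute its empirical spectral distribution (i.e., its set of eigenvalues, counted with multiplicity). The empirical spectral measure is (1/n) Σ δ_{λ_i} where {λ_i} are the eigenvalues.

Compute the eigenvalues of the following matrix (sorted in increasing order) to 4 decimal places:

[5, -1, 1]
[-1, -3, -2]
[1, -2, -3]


Since M is real symmetric, all three eigenvalues are real; they are the roots of det(λI − M) = λ³ − (tr M) λ² + s λ − det M, where s is the sum of the principal 2×2 minors.
tr M = 5 + (-3) + (-3) = -1.
s = (5·(-3) − (-1)²) + (5·(-3) − 1²) + ((-3)·(-3) − (-2)²) = -16 + (-16) + 5 = -27.
det M (expand along row 1) = 5·5 − (-1)·5 + 1·5 = 35.
Characteristic polynomial: λ³ + λ² − 27λ − 35 = 0.
Substitute λ = y + (tr M)/3 = y − 0.333333 to remove the quadratic term: y³ + p·y + q = 0 with p = s − (tr M)²/3 = -27.333333 and q = −2(tr M)³/27 + (tr M)·s/3 − det M = -25.925926.
Three real roots ⇒ use the trigonometric (Viète) form: r = 2√(−p/3) = 6.036923, φ = arccos(3q/(p·r)) = arccos(0.471354) = 1.079971 rad.
y_k = r·cos(φ/3 − 2πk/3) for k = 0, 1, 2 gives y = 5.649958, -0.983291, -4.666667.
λ_k = y_k − 0.333333 gives λ = 5.3166, -1.3166, -5.0000 (check: the sum is -1.0000 = tr M).

Eigenvalues sorted in increasing order: [-5.0000, -1.3166, 5.3166].


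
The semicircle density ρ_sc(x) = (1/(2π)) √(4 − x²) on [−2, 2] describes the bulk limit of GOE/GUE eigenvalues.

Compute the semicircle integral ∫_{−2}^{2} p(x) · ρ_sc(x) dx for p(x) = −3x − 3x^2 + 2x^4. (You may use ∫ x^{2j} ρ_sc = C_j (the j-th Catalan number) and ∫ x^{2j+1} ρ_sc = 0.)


Write p(x) = Σ a_i x^i, split into monomials and integrate each against ρ_sc separately.
Using ∫ x^{2j} ρ_sc = C_j = (1/(j+1)) C(2j, j) (Catalan numbers) and ∫ x^{2j+1} ρ_sc = 0 (odd monomials vanish by symmetry):
  i = 1 (odd): ∫ x^1 ρ_sc = 0 (vanishes)
  i = 2 (even): a_2 · C_{1} = -3 · 1 = -3
  i = 4 (even): a_4 · C_{2} = 2 · 2 = 4

Summing the contributions: ∫_{−2}^{2} p(x) ρ_sc(x) dx = (-3) + 4 = 1.


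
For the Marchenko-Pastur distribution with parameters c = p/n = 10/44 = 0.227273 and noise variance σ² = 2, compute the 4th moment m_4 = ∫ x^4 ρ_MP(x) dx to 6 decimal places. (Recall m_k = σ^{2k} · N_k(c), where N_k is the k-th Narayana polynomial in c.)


E[X⁴] = σ⁸ (1 + 6c + 6c² + c³) (fourth MP moment). With σ² = 2 (so σ⁸ = 16) and c = 10/44 = 0.227273: E[X⁴] = 16 · (1 + 6·0.227273 + 6·(0.227273)² + (0.227273)³) = 16 · 2.685293.

So E[X^4] = 42.964688.


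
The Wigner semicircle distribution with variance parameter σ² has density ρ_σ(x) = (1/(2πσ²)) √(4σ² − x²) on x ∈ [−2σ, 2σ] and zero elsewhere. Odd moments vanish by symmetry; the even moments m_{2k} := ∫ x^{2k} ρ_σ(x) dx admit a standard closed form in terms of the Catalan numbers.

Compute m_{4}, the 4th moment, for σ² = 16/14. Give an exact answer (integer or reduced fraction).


By the scaled semicircle moment identity, m_{2k} = σ^{2k} · C_k with k = 2.
C_2 = (1/(k+1)) · C(2k, k) = (1/3) · C(4, 2) = (1/3) · 6 = 2.
σ^{2k} = (σ²)^k = (16/14)^2 = 64/49.

Therefore m_{4} = σ^{4} · C_2 = (64/49) · 2 = 128/49.


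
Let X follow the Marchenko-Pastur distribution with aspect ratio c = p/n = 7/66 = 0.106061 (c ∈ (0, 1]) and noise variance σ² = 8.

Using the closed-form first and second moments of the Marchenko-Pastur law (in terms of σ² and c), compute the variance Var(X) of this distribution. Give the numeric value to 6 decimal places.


Recall the MP moments m_1 = E[X] = σ² and m_2 = E[X²] = σ⁴ (1 + c).
m_1 = E[X] = σ² = 8, so m_1² = 64.
m_2 = E[X²] = σ⁴ (1 + c) = 64 · (1 + 0.106061) = 64 · 1.106061 = 70.787879.
(Note m_2 − m_1² simplifies to c · σ⁴ = 0.106061 · 64.)

Var(X) = m_2 − m_1² = 70.787879 − 64 = 6.787879.


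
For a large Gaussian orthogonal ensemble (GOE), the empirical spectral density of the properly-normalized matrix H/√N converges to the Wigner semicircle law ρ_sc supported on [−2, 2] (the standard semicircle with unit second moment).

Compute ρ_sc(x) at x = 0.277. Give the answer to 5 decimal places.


ρ_sc(x) = (1/(2π)) √(4 − x²). With x = 0.277:
  4 − x² = 4 − (0.277)² = 4 − 0.076729 = 3.923271.
  √(4 − x²) = 1.980725.
  1/(2π) = 0.159155.
  ρ_sc(0.277) = 0.159155 · 1.980725 = 0.315242.

Rounded to 5 decimal places: ρ_sc(0.277) ≈ 0.31524.


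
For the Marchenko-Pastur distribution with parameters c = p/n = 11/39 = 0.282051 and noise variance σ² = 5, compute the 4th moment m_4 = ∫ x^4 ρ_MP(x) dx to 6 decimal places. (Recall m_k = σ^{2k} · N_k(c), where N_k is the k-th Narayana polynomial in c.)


E[X⁴] = σ⁸ (1 + 6c + 6c² + c³) (fourth MP moment). With σ² = 5 (so σ⁸ = 625) and c = 11/39 = 0.282051: E[X⁴] = 625 · (1 + 6·0.282051 + 6·(0.282051)² + (0.282051)³) = 625 · 3.192063.

So E[X^4] = 1995.039532.


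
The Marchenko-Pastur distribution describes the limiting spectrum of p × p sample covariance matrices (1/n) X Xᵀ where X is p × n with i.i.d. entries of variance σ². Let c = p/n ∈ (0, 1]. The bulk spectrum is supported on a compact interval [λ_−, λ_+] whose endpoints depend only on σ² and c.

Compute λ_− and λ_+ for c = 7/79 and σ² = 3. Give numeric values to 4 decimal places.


c = 7/79 = 0.088608; √c = 0.297670.
λ_− = σ² (1 − √c)² = 3 · (1 − 0.297670)² = 3 · (0.702330)² = 1.479801.
λ_+ = σ² (1 + √c)² = 3 · (1 + 0.297670)² = 3 · (1.297670)² = 5.051844.

Rounded to 4 decimal places: λ_− ≈ 1.4798, λ_+ ≈ 5.0518.


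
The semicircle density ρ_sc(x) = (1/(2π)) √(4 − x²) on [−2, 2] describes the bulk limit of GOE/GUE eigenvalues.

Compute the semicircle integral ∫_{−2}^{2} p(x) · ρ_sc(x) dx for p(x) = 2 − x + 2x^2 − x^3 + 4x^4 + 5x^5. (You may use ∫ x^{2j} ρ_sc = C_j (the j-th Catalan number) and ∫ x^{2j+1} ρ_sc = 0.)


Write p(x) = Σ a_i x^i, split into monomials and integrate each against ρ_sc separately.
Using ∫ x^{2j} ρ_sc = C_j = (1/(j+1)) C(2j, j) (Catalan numbers) and ∫ x^{2j+1} ρ_sc = 0 (odd monomials vanish by symmetry):
  i = 0 (even): a_0 · C_{0} = 2 · 1 = 2
  i = 1 (odd): ∫ x^1 ρ_sc = 0 (vanishes)
  i = 2 (even): a_2 · C_{1} = 2 · 1 = 2
  i = 3 (odd): ∫ x^3 ρ_sc = 0 (vanishes)
  i = 4 (even): a_4 · C_{2} = 4 · 2 = 8
  i = 5 (odd): ∫ x^5 ρ_sc = 0 (vanishes)

Summing the contributions: ∫_{−2}^{2} p(x) ρ_sc(x) dx = 2 + 2 + 8 = 12.


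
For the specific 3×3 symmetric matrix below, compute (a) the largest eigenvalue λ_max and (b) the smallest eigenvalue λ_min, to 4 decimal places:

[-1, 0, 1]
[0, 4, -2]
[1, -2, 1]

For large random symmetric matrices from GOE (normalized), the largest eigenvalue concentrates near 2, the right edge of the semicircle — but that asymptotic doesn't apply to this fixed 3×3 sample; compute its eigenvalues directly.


Since M is real symmetric, all three eigenvalues are real; they are the roots of det(λI − M) = λ³ − (tr M) λ² + s λ − det M, where s is the sum of the principal 2×2 minors.
tr M = -1 + 4 + 1 = 4.
s = ((-1)·4 − 0²) + ((-1)·1 − 1²) + (4·1 − (-2)²) = -4 + (-2) + 0 = -6.
det M (expand along row 1) = (-1)·0 − 0·2 + 1·(-4) = -4.
Characteristic polynomial: λ³ − 4λ² − 6λ + 4 = 0.
Substitute λ = y + (tr M)/3 = y + 1.333333 to remove the quadratic term: y³ + p·y + q = 0 with p = s − (tr M)²/3 = -11.333333 and q = −2(tr M)³/27 + (tr M)·s/3 − det M = -8.740741.
Three real roots ⇒ use the trigonometric (Viète) form: r = 2√(−p/3) = 3.887301, φ = arccos(3q/(p·r)) = arccos(0.595201) = 0.933281 rad.
y_k = r·cos(φ/3 − 2πk/3) for k = 0, 1, 2 gives y = 3.700709, -0.819869, -2.880840.
λ_k = y_k + 1.333333 gives λ = 5.0340, 0.5135, -1.5475 (check: the sum is 4.0000 = tr M).

Hence λ_max = 5.0340 and λ_min = -1.5475.


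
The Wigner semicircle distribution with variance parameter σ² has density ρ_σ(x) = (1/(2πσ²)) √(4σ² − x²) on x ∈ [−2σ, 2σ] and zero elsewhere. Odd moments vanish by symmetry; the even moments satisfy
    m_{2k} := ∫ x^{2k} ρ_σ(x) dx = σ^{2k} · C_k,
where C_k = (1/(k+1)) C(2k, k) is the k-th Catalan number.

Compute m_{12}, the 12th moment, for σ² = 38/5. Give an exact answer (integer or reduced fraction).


By the scaled semicircle moment identity, m_{2k} = σ^{2k} · C_k with k = 6.
C_6 = (1/(k+1)) · C(2k, k) = (1/7) · C(12, 6) = (1/7) · 924 = 132.
σ^{2k} = (σ²)^k = (38/5)^6 = 3010936384/15625.

Therefore m_{12} = σ^{12} · C_6 = (3010936384/15625) · 132 = 397443602688/15625.


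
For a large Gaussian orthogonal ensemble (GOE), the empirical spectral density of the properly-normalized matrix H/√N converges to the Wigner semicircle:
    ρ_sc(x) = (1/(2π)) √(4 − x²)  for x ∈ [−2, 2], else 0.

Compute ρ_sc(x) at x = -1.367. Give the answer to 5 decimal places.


ρ_sc(x) = (1/(2π)) √(4 − x²). With x = -1.367:
  4 − x² = 4 − (-1.367)² = 4 − 1.868689 = 2.131311.
  √(4 − x²) = 1.459901.
  1/(2π) = 0.159155.
  ρ_sc(-1.367) = 0.159155 · 1.459901 = 0.232350.

Rounded to 5 decimal places: ρ_sc(-1.367) ≈ 0.23235.


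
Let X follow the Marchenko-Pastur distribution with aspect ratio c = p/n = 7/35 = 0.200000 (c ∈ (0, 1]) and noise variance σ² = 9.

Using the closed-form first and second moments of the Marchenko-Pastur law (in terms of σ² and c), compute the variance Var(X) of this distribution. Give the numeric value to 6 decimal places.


Recall the MP moments m_1 = E[X] = σ² and m_2 = E[X²] = σ⁴ (1 + c).
m_1 = E[X] = σ² = 9, so m_1² = 81.
m_2 = E[X²] = σ⁴ (1 + c) = 81 · (1 + 0.200000) = 81 · 1.200000 = 97.200000.
(Note m_2 − m_1² simplifies to c · σ⁴ = 0.200000 · 81.)

Var(X) = m_2 − m_1² = 97.200000 − 81 = 16.200000.


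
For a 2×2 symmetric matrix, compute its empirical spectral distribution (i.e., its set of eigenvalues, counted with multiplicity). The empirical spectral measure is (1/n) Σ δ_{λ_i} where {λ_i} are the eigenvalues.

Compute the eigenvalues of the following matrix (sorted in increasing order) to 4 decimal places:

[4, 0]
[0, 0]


Since M is real symmetric, both eigenvalues are real; they are the roots of det(λI − M) = λ² − (tr M) λ + det M.
tr M = 4 + 0 = 4.
det M = 4·0 − 0² = 0 − 0 = 0.
Characteristic polynomial: λ² − 4λ = 0.
Discriminant Δ = (tr M)² − 4·det M = 16 − 0 = 16; √Δ = 4.000000.
λ = (tr M ± √Δ)/2 = (4 ± 4.000000)/2, giving (tr M − √Δ)/2 = 0.0000 and (tr M + √Δ)/2 = 4.0000.

Eigenvalues sorted in increasing order: [0.0000, 4.0000].


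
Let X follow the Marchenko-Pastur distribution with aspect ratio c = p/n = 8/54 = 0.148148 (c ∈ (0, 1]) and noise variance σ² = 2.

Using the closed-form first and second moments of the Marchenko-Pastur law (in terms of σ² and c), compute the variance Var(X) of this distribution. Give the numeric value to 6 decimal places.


Recall the MP moments m_1 = E[X] = σ² and m_2 = E[X²] = σ⁴ (1 + c).
m_1 = E[X] = σ² = 2, so m_1² = 4.
m_2 = E[X²] = σ⁴ (1 + c) = 4 · (1 + 0.148148) = 4 · 1.148148 = 4.592593.
(Note m_2 − m_1² simplifies to c · σ⁴ = 0.148148 · 4.)

Var(X) = m_2 − m_1² = 4.592593 − 4 = 0.592593.


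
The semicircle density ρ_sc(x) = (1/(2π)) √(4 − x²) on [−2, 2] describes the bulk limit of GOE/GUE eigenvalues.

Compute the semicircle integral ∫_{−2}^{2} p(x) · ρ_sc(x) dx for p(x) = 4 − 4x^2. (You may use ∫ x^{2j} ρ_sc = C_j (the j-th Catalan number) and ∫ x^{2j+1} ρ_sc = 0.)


Write p(x) = Σ a_i x^i, split into monomials and integrate each against ρ_sc separately.
Using ∫ x^{2j} ρ_sc = C_j = (1/(j+1)) C(2j, j) (Catalan numbers) and ∫ x^{2j+1} ρ_sc = 0 (odd monomials vanish by symmetry):
  i = 0 (even): a_0 · C_{0} = 4 · 1 = 4
  i = 2 (even): a_2 · C_{1} = -4 · 1 = -4

Summing the contributions: ∫_{−2}^{2} p(x) ρ_sc(x) dx = 4 + (-4) = 0.


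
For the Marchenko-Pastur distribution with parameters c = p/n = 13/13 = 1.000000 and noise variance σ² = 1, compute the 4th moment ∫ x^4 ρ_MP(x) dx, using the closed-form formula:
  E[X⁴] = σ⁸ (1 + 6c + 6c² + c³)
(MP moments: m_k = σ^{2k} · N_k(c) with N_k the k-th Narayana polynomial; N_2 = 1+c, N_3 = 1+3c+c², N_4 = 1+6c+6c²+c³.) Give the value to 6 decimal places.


E[X⁴] = σ⁸ (1 + 6c + 6c² + c³) (fourth MP moment). With σ² = 1 (so σ⁸ = 1) and c = 13/13 = 1.000000: E[X⁴] = 1 · (1 + 6·1.000000 + 6·(1.000000)² + (1.000000)³) = 1 · 14.000000.

So E[X^4] = 14.000000.


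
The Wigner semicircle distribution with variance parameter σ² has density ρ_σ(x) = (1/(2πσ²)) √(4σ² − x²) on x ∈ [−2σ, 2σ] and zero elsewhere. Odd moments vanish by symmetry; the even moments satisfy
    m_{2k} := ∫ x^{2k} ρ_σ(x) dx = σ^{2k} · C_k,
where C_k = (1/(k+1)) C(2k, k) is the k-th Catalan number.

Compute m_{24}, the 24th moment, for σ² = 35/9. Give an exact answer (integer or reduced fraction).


By the scaled semicircle moment identity, m_{2k} = σ^{2k} · C_k with k = 12.
C_12 = (1/(k+1)) · C(2k, k) = (1/13) · C(24, 12) = (1/13) · 2704156 = 208012.
σ^{2k} = (σ²)^k = (35/9)^12 = 3379220508056640625/282429536481.

Therefore m_{24} = σ^{24} · C_12 = (3379220508056640625/282429536481) · 208012 = 702918416321877929687500/282429536481.


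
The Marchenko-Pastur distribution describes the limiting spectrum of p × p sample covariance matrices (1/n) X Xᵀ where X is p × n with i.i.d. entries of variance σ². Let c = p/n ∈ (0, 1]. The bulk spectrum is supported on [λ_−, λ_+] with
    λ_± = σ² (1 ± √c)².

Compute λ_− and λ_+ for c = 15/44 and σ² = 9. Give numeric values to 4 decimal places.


c = 15/44 = 0.340909; √c = 0.583874.
λ_− = σ² (1 − √c)² = 9 · (1 − 0.583874)² = 9 · (0.416126)² = 1.558446.
λ_+ = σ² (1 + √c)² = 9 · (1 + 0.583874)² = 9 · (1.583874)² = 22.577918.

Rounded to 4 decimal places: λ_− ≈ 1.5584, λ_+ ≈ 22.5779.


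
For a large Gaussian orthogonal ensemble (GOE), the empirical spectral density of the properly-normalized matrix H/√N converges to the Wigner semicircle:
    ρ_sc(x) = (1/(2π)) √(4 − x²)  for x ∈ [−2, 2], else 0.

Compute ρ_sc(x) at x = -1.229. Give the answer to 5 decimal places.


ρ_sc(x) = (1/(2π)) √(4 − x²). With x = -1.229:
  4 − x² = 4 − (-1.229)² = 4 − 1.510441 = 2.489559.
  √(4 − x²) = 1.577834.
  1/(2π) = 0.159155.
  ρ_sc(-1.229) = 0.159155 · 1.577834 = 0.251120.

Rounded to 5 decimal places: ρ_sc(-1.229) ≈ 0.25112.


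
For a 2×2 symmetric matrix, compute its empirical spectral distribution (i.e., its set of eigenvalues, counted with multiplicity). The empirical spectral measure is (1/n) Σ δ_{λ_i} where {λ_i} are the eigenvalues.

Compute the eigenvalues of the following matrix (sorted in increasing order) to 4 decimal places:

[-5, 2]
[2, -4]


Since M is real symmetric, both eigenvalues are real; they are the roots of det(λI − M) = λ² − (tr M) λ + det M.
tr M = -5 + (-4) = -9.
det M = (-5)·(-4) − 2² = 20 − 4 = 16.
Characteristic polynomial: λ² + 9λ + 16 = 0.
Discriminant Δ = (tr M)² − 4·det M = 81 − 64 = 17; √Δ = 4.123106.
λ = (tr M ± √Δ)/2 = (-9 ± 4.123106)/2, giving (tr M − √Δ)/2 = -6.5616 and (tr M + √Δ)/2 = -2.4384.

Eigenvalues sorted in increasing order: [-6.5616, -2.4384].


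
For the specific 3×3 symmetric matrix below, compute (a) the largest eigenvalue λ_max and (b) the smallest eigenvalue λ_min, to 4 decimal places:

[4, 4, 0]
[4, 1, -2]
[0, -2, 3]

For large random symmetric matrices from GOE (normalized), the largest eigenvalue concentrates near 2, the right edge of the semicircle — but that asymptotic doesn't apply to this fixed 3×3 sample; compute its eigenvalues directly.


Since M is real symmetric, all three eigenvalues are real; they are the roots of det(λI − M) = λ³ − (tr M) λ² + s λ − det M, where s is the sum of the principal 2×2 minors.
tr M = 4 + 1 + 3 = 8.
s = (4·1 − 4²) + (4·3 − 0²) + (1·3 − (-2)²) = -12 + 12 + (-1) = -1.
det M (expand along row 1) = 4·(-1) − 4·12 + 0·(-8) = -52.
Characteristic polynomial: λ³ − 8λ² − λ + 52 = 0.
Substitute λ = y + (tr M)/3 = y + 2.666667 to remove the quadratic term: y³ + p·y + q = 0 with p = s − (tr M)²/3 = -22.333333 and q = −2(tr M)³/27 + (tr M)·s/3 − det M = 11.407407.
Three real roots ⇒ use the trigonometric (Viète) form: r = 2√(−p/3) = 5.456902, φ = arccos(3q/(p·r)) = arccos(-0.280807) = 1.855432 rad.
y_k = r·cos(φ/3 − 2πk/3) for k = 0, 1, 2 gives y = 4.446078, 0.516966, -4.963044.
λ_k = y_k + 2.666667 gives λ = 7.1127, 3.1836, -2.2964 (check: the sum is 8.0000 = tr M).

Hence λ_max = 7.1127 and λ_min = -2.2964.


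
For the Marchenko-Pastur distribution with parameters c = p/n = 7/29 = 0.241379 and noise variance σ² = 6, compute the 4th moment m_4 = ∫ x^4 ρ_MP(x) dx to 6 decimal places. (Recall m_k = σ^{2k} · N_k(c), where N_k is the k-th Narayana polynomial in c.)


E[X⁴] = σ⁸ (1 + 6c + 6c² + c³) (fourth MP moment). With σ² = 6 (so σ⁸ = 1296) and c = 7/29 = 0.241379: E[X⁴] = 1296 · (1 + 6·0.241379 + 6·(0.241379)² + (0.241379)³) = 1296 · 2.811923.

So E[X^4] = 3644.252737.


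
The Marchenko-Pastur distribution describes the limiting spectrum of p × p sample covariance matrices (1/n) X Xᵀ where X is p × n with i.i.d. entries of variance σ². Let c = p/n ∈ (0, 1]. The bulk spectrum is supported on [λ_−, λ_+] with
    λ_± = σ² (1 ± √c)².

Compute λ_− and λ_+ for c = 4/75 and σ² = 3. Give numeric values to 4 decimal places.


c = 4/75 = 0.053333; √c = 0.230940.
λ_− = σ² (1 − √c)² = 3 · (1 − 0.230940)² = 3 · (0.769060)² = 1.774359.
λ_+ = σ² (1 + √c)² = 3 · (1 + 0.230940)² = 3 · (1.230940)² = 4.545641.

Rounded to 4 decimal places: λ_− ≈ 1.7744, λ_+ ≈ 4.5456.


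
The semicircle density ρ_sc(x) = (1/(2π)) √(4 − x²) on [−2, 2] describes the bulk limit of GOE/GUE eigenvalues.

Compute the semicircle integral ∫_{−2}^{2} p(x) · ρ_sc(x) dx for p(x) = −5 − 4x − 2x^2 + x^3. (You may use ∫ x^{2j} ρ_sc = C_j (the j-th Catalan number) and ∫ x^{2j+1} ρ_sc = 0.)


Write p(x) = Σ a_i x^i, split into monomials and integrate each against ρ_sc separately.
Using ∫ x^{2j} ρ_sc = C_j = (1/(j+1)) C(2j, j) (Catalan numbers) and ∫ x^{2j+1} ρ_sc = 0 (odd monomials vanish by symmetry):
  i = 0 (even): a_0 · C_{0} = -5 · 1 = -5
  i = 1 (odd): ∫ x^1 ρ_sc = 0 (vanishes)
  i = 2 (even): a_2 · C_{1} = -2 · 1 = -2
  i = 3 (odd): ∫ x^3 ρ_sc = 0 (vanishes)

Summing the contributions: ∫_{−2}^{2} p(x) ρ_sc(x) dx = (-5) + (-2) = -7.


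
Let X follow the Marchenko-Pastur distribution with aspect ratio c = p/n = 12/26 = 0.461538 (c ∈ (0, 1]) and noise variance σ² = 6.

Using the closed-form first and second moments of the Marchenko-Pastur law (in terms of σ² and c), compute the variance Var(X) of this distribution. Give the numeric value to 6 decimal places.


Recall the MP moments m_1 = E[X] = σ² and m_2 = E[X²] = σ⁴ (1 + c).
m_1 = E[X] = σ² = 6, so m_1² = 36.
m_2 = E[X²] = σ⁴ (1 + c) = 36 · (1 + 0.461538) = 36 · 1.461538 = 52.615385.
(Note m_2 − m_1² simplifies to c · σ⁴ = 0.461538 · 36.)

Var(X) = m_2 − m_1² = 52.615385 − 36 = 16.615385.


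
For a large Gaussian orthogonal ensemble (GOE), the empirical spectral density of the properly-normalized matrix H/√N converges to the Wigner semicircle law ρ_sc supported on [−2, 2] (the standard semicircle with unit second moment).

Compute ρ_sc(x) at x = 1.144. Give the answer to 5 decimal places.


ρ_sc(x) = (1/(2π)) √(4 − x²). With x = 1.144:
  4 − x² = 4 − (1.144)² = 4 − 1.308736 = 2.691264.
  √(4 − x²) = 1.640507.
  1/(2π) = 0.159155.
  ρ_sc(1.144) = 0.159155 · 1.640507 = 0.261095.

Rounded to 5 decimal places: ρ_sc(1.144) ≈ 0.26109.


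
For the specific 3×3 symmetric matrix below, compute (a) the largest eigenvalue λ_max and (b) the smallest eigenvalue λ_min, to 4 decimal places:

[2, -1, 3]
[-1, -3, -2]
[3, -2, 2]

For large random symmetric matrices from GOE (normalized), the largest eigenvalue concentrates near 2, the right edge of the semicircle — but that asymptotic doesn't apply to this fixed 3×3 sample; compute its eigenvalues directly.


Since M is real symmetric, all three eigenvalues are real; they are the roots of det(λI − M) = λ³ − (tr M) λ² + s λ − det M, where s is the sum of the principal 2×2 minors.
tr M = 2 + (-3) + 2 = 1.
s = (2·(-3) − (-1)²) + (2·2 − 3²) + ((-3)·2 − (-2)²) = -7 + (-5) + (-10) = -22.
det M (expand along row 1) = 2·(-10) − (-1)·4 + 3·11 = 17.
Characteristic polynomial: λ³ − λ² − 22λ − 17 = 0.
Substitute λ = y + (tr M)/3 = y + 0.333333 to remove the quadratic term: y³ + p·y + q = 0 with p = s − (tr M)²/3 = -22.333333 and q = −2(tr M)³/27 + (tr M)·s/3 − det M = -24.407407.
Three real roots ⇒ use the trigonometric (Viète) form: r = 2√(−p/3) = 5.456902, φ = arccos(3q/(p·r)) = arccos(0.600818) = 0.926272 rad.
y_k = r·cos(φ/3 − 2πk/3) for k = 0, 1, 2 gives y = 5.198856, -1.163371, -4.035485.
λ_k = y_k + 0.333333 gives λ = 5.5322, -0.8300, -3.7022 (check: the sum is 1.0000 = tr M).

Hence λ_max = 5.5322 and λ_min = -3.7022.


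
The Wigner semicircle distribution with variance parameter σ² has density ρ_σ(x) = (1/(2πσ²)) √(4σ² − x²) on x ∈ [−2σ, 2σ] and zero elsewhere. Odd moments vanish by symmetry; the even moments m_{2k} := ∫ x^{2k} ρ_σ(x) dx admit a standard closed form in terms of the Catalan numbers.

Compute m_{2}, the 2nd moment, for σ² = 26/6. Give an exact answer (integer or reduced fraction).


By the scaled semicircle moment identity, m_{2k} = σ^{2k} · C_k with k = 1.
C_1 = (1/(k+1)) · C(2k, k) = (1/2) · C(2, 1) = (1/2) · 2 = 1.
σ^{2k} = (σ²)^k = (26/6)^1 = 13/3.

Therefore m_{2} = σ^{2} · C_1 = (13/3) · 1 = 13/3.


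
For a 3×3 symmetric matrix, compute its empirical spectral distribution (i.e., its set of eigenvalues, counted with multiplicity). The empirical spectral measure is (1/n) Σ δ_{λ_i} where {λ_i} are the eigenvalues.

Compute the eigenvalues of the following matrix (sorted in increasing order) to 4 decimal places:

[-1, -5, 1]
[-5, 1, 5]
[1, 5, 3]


Since M is real symmetric, all three eigenvalues are real; they are the roots of det(λI − M) = λ³ − (tr M) λ² + s λ − det M, where s is the sum of the principal 2×2 minors.
tr M = -1 + 1 + 3 = 3.
s = ((-1)·1 − (-5)²) + ((-1)·3 − 1²) + (1·3 − 5²) = -26 + (-4) + (-22) = -52.
det M (expand along row 1) = (-1)·(-22) − (-5)·(-20) + 1·(-26) = -104.
Characteristic polynomial: λ³ − 3λ² − 52λ + 104 = 0.
Substitute λ = y + (tr M)/3 = y + 1.000000 to remove the quadratic term: y³ + p·y + q = 0 with p = s − (tr M)²/3 = -55.000000 and q = −2(tr M)³/27 + (tr M)·s/3 − det M = 50.000000.
Three real roots ⇒ use the trigonometric (Viète) form: r = 2√(−p/3) = 8.563488, φ = arccos(3q/(p·r)) = arccos(-0.318477) = 1.894919 rad.
y_k = r·cos(φ/3 − 2πk/3) for k = 0, 1, 2 gives y = 6.911253, 0.923407, -7.834660.
λ_k = y_k + 1.000000 gives λ = 7.9113, 1.9234, -6.8347 (check: the sum is 3.0000 = tr M).

Eigenvalues sorted in increasing order: [-6.8347, 1.9234, 7.9113].


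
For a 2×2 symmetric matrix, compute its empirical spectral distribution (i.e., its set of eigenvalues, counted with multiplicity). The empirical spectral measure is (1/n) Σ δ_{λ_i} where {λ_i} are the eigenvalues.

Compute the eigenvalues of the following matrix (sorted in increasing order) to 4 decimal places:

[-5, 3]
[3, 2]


Since M is real symmetric, both eigenvalues are real; they are the roots of det(λI − M) = λ² − (tr M) λ + det M.
tr M = -5 + 2 = -3.
det M = (-5)·2 − 3² = -10 − 9 = -19.
Characteristic polynomial: λ² + 3λ − 19 = 0.
Discriminant Δ = (tr M)² − 4·det M = 9 − (-76) = 85; √Δ = 9.219544.
λ = (tr M ± √Δ)/2 = (-3 ± 9.219544)/2, giving (tr M − √Δ)/2 = -6.1098 and (tr M + √Δ)/2 = 3.1098.

Eigenvalues sorted in increasing order: [-6.1098, 3.1098].


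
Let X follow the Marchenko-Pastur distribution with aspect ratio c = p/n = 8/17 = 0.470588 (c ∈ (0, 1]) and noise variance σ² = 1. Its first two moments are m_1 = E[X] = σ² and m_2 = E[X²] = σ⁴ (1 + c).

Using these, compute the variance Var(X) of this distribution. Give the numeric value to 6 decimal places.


m_1 = E[X] = σ² = 1, so m_1² = 1.
m_2 = E[X²] = σ⁴ (1 + c) = 1 · (1 + 0.470588) = 1 · 1.470588 = 1.470588.
(Note m_2 − m_1² simplifies to c · σ⁴ = 0.470588 · 1.)

Var(X) = m_2 − m_1² = 1.470588 − 1 = 0.470588.


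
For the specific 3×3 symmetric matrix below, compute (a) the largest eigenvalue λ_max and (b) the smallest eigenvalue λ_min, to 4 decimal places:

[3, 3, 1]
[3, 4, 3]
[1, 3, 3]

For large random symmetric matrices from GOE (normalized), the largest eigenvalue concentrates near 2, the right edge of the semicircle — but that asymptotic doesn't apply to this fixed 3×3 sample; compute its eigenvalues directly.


Since M is real symmetric, all three eigenvalues are real; they are the roots of det(λI − M) = λ³ − (tr M) λ² + s λ − det M, where s is the sum of the principal 2×2 minors.
tr M = 3 + 4 + 3 = 10.
s = (3·4 − 3²) + (3·3 − 1²) + (4·3 − 3²) = 3 + 8 + 3 = 14.
det M (expand along row 1) = 3·3 − 3·6 + 1·5 = -4.
Characteristic polynomial: λ³ − 10λ² + 14λ + 4 = 0.
Substitute λ = y + (tr M)/3 = y + 3.333333 to remove the quadratic term: y³ + p·y + q = 0 with p = s − (tr M)²/3 = -19.333333 and q = −2(tr M)³/27 + (tr M)·s/3 − det M = -23.407407.
Three real roots ⇒ use the trigonometric (Viète) form: r = 2√(−p/3) = 5.077182, φ = arccos(3q/(p·r)) = arccos(0.715394) = 0.773609 rad.
y_k = r·cos(φ/3 − 2πk/3) for k = 0, 1, 2 gives y = 4.909307, -1.333333, -3.575974.
λ_k = y_k + 3.333333 gives λ = 8.2426, 2.0000, -0.2426 (check: the sum is 10.0000 = tr M).

Hence λ_max = 8.2426 and λ_min = -0.2426.


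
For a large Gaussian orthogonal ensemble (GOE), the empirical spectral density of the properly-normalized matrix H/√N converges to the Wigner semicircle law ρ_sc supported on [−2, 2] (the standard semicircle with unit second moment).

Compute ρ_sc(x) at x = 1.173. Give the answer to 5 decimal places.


ρ_sc(x) = (1/(2π)) √(4 − x²). With x = 1.173:
  4 − x² = 4 − (1.173)² = 4 − 1.375929 = 2.624071.
  √(4 − x²) = 1.619898.
  1/(2π) = 0.159155.
  ρ_sc(1.173) = 0.159155 · 1.619898 = 0.257815.

Rounded to 5 decimal places: ρ_sc(1.173) ≈ 0.25781.


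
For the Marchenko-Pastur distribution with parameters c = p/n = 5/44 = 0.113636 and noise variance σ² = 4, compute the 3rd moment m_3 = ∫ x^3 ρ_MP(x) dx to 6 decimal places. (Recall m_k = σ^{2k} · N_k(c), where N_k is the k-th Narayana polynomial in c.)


E[X³] = σ⁶ (1 + 3c + c²) (third MP moment). With σ² = 4 (so σ⁶ = 64) and c = 5/44 = 0.113636: E[X³] = 64 · (1 + 3·0.113636 + (0.113636)²) = 64 · 1.353822.

So E[X^3] = 86.644628.


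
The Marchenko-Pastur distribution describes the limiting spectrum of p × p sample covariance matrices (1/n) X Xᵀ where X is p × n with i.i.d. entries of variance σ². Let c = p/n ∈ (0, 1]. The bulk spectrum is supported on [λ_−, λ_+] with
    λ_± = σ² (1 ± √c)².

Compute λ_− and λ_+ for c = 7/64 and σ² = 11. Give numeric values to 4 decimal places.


c = 7/64 = 0.109375; √c = 0.330719.
λ_− = σ² (1 − √c)² = 11 · (1 − 0.330719)² = 11 · (0.669281)² = 4.927309.
λ_+ = σ² (1 + √c)² = 11 · (1 + 0.330719)² = 11 · (1.330719)² = 19.478941.

Rounded to 4 decimal places: λ_− ≈ 4.9273, λ_+ ≈ 19.4789.


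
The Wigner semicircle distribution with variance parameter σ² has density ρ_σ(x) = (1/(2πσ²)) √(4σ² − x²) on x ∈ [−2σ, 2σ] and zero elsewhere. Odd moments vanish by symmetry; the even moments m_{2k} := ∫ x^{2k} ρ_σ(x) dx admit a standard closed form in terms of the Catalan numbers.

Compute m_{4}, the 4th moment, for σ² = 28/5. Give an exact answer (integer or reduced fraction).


By the scaled semicircle moment identity, m_{2k} = σ^{2k} · C_k with k = 2.
C_2 = (1/(k+1)) · C(2k, k) = (1/3) · C(4, 2) = (1/3) · 6 = 2.
σ^{2k} = (σ²)^k = (28/5)^2 = 784/25.

Therefore m_{4} = σ^{4} · C_2 = (784/25) · 2 = 1568/25.


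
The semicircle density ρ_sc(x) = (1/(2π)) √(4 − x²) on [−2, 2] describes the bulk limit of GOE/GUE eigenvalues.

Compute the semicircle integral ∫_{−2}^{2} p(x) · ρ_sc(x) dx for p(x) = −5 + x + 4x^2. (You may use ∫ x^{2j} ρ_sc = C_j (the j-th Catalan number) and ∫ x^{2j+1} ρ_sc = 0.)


Write p(x) = Σ a_i x^i, split into monomials and integrate each against ρ_sc separately.
Using ∫ x^{2j} ρ_sc = C_j = (1/(j+1)) C(2j, j) (Catalan numbers) and ∫ x^{2j+1} ρ_sc = 0 (odd monomials vanish by symmetry):
  i = 0 (even): a_0 · C_{0} = -5 · 1 = -5
  i = 1 (odd): ∫ x^1 ρ_sc = 0 (vanishes)
  i = 2 (even): a_2 · C_{1} = 4 · 1 = 4

Summing the contributions: ∫_{−2}^{2} p(x) ρ_sc(x) dx = (-5) + 4 = -1.


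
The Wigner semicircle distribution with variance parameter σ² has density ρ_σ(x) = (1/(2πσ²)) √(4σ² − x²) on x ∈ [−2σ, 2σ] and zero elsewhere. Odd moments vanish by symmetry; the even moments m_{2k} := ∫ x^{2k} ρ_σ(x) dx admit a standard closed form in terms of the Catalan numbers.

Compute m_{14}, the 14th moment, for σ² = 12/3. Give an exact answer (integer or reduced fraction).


By the scaled semicircle moment identity, m_{2k} = σ^{2k} · C_k with k = 7.
C_7 = (1/(k+1)) · C(2k, k) = (1/8) · C(14, 7) = (1/8) · 3432 = 429.
σ^{2k} = (σ²)^k = (12/3)^7 = 16384.

Therefore m_{14} = σ^{14} · C_7 = 16384 · 429 = 7028736.


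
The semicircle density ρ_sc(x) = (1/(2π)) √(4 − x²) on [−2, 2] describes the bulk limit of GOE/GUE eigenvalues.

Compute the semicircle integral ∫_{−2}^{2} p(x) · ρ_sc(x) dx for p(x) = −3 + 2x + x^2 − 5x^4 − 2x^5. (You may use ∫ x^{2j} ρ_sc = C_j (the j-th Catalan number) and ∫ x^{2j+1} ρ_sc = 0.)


Write p(x) = Σ a_i x^i, split into monomials and integrate each against ρ_sc separately.
Using ∫ x^{2j} ρ_sc = C_j = (1/(j+1)) C(2j, j) (Catalan numbers) and ∫ x^{2j+1} ρ_sc = 0 (odd monomials vanish by symmetry):
  i = 0 (even): a_0 · C_{0} = -3 · 1 = -3
  i = 1 (odd): ∫ x^1 ρ_sc = 0 (vanishes)
  i = 2 (even): a_2 · C_{1} = 1 · 1 = 1
  i = 4 (even): a_4 · C_{2} = -5 · 2 = -10
  i = 5 (odd): ∫ x^5 ρ_sc = 0 (vanishes)

Summing the contributions: ∫_{−2}^{2} p(x) ρ_sc(x) dx = (-3) + 1 + (-10) = -12.


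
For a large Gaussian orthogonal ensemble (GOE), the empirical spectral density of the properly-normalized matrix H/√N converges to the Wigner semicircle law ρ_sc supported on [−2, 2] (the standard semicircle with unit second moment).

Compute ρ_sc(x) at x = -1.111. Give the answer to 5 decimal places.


ρ_sc(x) = (1/(2π)) √(4 − x²). With x = -1.111:
  4 − x² = 4 − (-1.111)² = 4 − 1.234321 = 2.765679.
  √(4 − x²) = 1.663033.
  1/(2π) = 0.159155.
  ρ_sc(-1.111) = 0.159155 · 1.663033 = 0.264680.

Rounded to 5 decimal places: ρ_sc(-1.111) ≈ 0.26468.


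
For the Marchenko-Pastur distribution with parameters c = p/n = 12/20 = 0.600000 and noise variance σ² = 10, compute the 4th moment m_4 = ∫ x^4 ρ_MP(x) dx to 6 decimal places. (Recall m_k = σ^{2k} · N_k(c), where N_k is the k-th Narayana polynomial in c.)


E[X⁴] = σ⁸ (1 + 6c + 6c² + c³) (fourth MP moment). With σ² = 10 (so σ⁸ = 10000) and c = 12/20 = 0.600000: E[X⁴] = 10000 · (1 + 6·0.600000 + 6·(0.600000)² + (0.600000)³) = 10000 · 6.976000.

So E[X^4] = 69760.000000.


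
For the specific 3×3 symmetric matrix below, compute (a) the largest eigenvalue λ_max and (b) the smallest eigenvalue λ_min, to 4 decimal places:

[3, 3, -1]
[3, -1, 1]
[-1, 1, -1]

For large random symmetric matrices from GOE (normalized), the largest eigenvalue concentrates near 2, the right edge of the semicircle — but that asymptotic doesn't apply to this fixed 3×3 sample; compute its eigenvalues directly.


Since M is real symmetric, all three eigenvalues are real; they are the roots of det(λI − M) = λ³ − (tr M) λ² + s λ − det M, where s is the sum of the principal 2×2 minors.
tr M = 3 + (-1) + (-1) = 1.
s = (3·(-1) − 3²) + (3·(-1) − (-1)²) + ((-1)·(-1) − 1²) = -12 + (-4) + 0 = -16.
det M (expand along row 1) = 3·0 − 3·(-2) + (-1)·2 = 4.
Characteristic polynomial: λ³ − λ² − 16λ − 4 = 0.
Substitute λ = y + (tr M)/3 = y + 0.333333 to remove the quadratic term: y³ + p·y + q = 0 with p = s − (tr M)²/3 = -16.333333 and q = −2(tr M)³/27 + (tr M)·s/3 − det M = -9.407407.
Three real roots ⇒ use the trigonometric (Viète) form: r = 2√(−p/3) = 4.666667, φ = arccos(3q/(p·r)) = arccos(0.370262) = 1.191505 rad.
y_k = r·cos(φ/3 − 2πk/3) for k = 0, 1, 2 gives y = 4.303413, -0.588438, -3.714975.
λ_k = y_k + 0.333333 gives λ = 4.6367, -0.2551, -3.3816 (check: the sum is 1.0000 = tr M).

Hence λ_max = 4.6367 and λ_min = -3.3816.
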